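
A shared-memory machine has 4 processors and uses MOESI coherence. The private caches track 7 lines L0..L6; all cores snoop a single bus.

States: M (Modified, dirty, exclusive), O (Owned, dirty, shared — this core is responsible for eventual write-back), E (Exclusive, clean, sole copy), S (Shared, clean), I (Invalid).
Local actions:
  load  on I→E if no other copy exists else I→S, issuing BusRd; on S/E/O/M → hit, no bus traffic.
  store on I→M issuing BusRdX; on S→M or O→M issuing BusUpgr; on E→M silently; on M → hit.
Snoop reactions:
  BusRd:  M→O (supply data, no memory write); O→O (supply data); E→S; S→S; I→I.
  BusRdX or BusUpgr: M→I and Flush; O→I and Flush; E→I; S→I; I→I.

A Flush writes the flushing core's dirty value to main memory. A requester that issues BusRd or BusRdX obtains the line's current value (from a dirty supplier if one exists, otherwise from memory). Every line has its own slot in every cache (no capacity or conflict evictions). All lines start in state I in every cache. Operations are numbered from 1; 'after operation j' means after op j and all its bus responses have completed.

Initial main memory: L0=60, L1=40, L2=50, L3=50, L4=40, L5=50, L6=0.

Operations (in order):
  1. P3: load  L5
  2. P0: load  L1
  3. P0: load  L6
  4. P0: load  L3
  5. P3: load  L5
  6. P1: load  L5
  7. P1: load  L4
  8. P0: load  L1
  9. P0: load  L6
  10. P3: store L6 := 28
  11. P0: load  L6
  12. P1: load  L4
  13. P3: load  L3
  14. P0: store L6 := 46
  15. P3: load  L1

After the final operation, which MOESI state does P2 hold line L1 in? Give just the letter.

  op1 P3: load  L5 → I/I/I/E on L5; bus BusRd; mem=50
  op2 P0: load  L1 → E/I/I/I on L1; bus BusRd; mem=40
  op3 P0: load  L6 → E/I/I/I on L6; bus BusRd; mem=0
  op4 P0: load  L3 → E/I/I/I on L3; bus BusRd; mem=50
  op5 P3: load  L5 → I/I/I/E on L5; bus (none); mem=50
  op6 P1: load  L5 → I/S/I/S on L5; bus BusRd; mem=50
  op7 P1: load  L4 → I/E/I/I on L4; bus BusRd; mem=40
  op8 P0: load  L1 → E/I/I/I on L1; bus (none); mem=40
  op9 P0: load  L6 → E/I/I/I on L6; bus (none); mem=0
  op10 P3: store L6 := 28 → I/I/I/M on L6; bus BusRdX; mem=0
  op11 P0: load  L6 → S/I/I/O on L6; bus BusRd; mem=0
  op12 P1: load  L4 → I/E/I/I on L4; bus (none); mem=40
  op13 P3: load  L3 → S/I/I/S on L3; bus BusRd; mem=50
  op14 P0: store L6 := 46 → M/I/I/I on L6; bus BusUpgr Flush; mem=28
  op15 P3: load  L1 → S/I/I/S on L1; bus BusRd; mem=40

state = I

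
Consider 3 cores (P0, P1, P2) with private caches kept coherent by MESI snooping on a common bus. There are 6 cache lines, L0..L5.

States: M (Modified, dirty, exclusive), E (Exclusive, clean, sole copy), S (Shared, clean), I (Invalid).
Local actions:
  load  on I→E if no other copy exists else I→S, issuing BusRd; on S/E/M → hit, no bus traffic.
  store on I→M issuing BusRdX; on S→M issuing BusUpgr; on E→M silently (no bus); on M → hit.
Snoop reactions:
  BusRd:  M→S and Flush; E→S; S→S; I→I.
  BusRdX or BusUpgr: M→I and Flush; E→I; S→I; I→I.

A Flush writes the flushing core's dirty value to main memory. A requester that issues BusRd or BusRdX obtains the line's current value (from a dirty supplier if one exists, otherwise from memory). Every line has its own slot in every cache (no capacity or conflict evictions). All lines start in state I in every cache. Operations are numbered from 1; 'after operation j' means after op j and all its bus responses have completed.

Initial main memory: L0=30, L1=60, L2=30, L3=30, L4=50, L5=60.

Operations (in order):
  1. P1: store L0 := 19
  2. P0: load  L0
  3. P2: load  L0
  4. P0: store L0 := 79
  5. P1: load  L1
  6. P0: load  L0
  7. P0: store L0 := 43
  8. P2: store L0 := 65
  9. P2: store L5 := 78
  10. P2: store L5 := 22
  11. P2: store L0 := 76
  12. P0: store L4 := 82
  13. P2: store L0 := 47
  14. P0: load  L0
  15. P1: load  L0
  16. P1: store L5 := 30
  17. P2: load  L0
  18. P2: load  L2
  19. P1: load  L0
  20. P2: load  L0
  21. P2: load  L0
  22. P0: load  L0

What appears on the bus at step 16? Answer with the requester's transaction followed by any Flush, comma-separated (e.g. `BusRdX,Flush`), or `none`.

bus = BusRdX,Flush

step 1: P1: store L0 := 19  ⟶  IMI  (L0)  txn=BusRdX  M[L0]=30
step 2: P0: load  L0  ⟶  SSI  (L0)  txn=BusRd+Flush  M[L0]=19
step 3: P2: load  L0  ⟶  SSS  (L0)  txn=BusRd  M[L0]=19
step 4: P0: store L0 := 79  ⟶  MII  (L0)  txn=BusUpgr  M[L0]=19
step 5: P1: load  L1  ⟶  IEI  (L1)  txn=BusRd  M[L1]=60
step 6: P0: load  L0  ⟶  MII  (L0)  txn=∅  M[L0]=19
step 7: P0: store L0 := 43  ⟶  MII  (L0)  txn=∅  M[L0]=19
step 8: P2: store L0 := 65  ⟶  IIM  (L0)  txn=BusRdX+Flush  M[L0]=43
step 9: P2: store L5 := 78  ⟶  IIM  (L5)  txn=BusRdX  M[L5]=60
step 10: P2: store L5 := 22  ⟶  IIM  (L5)  txn=∅  M[L5]=60
step 11: P2: store L0 := 76  ⟶  IIM  (L0)  txn=∅  M[L0]=43
step 12: P0: store L4 := 82  ⟶  MII  (L4)  txn=BusRdX  M[L4]=50
step 13: P2: store L0 := 47  ⟶  IIM  (L0)  txn=∅  M[L0]=43
step 14: P0: load  L0  ⟶  SIS  (L0)  txn=BusRd+Flush  M[L0]=47
step 15: P1: load  L0  ⟶  SSS  (L0)  txn=BusRd  M[L0]=47
step 16: P1: store L5 := 30  ⟶  IMI  (L5)  txn=BusRdX+Flush  M[L5]=22
step 17: P2: load  L0  ⟶  SSS  (L0)  txn=∅  M[L0]=47
step 18: P2: load  L2  ⟶  IIE  (L2)  txn=BusRd  M[L2]=30
step 19: P1: load  L0  ⟶  SSS  (L0)  txn=∅  M[L0]=47
step 20: P2: load  L0  ⟶  SSS  (L0)  txn=∅  M[L0]=47
step 21: P2: load  L0  ⟶  SSS  (L0)  txn=∅  M[L0]=47
step 22: P0: load  L0  ⟶  SSS  (L0)  txn=∅  M[L0]=47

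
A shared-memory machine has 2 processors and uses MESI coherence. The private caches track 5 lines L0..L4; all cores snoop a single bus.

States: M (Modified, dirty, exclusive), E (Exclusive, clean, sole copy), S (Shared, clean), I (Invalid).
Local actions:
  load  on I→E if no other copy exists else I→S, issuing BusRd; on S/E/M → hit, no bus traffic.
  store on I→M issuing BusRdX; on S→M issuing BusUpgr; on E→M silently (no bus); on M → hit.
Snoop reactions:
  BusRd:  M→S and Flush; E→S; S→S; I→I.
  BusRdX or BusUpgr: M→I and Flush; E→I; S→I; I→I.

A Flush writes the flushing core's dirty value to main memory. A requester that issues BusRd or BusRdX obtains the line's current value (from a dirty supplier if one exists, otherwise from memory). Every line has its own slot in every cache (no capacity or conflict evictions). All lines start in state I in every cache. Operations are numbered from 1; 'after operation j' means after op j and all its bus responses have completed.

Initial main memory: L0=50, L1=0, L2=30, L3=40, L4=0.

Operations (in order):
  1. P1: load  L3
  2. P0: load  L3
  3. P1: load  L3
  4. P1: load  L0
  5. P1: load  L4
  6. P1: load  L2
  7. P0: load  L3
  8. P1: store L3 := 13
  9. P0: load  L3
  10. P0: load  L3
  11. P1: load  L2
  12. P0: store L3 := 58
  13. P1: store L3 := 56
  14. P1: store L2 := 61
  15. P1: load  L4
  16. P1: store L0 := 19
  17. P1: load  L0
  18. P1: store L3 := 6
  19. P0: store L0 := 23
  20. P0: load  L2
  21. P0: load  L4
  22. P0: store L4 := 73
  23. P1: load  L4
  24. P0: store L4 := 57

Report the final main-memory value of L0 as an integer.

[1] P1: load  L3 | P0:I, P1:E(40) | bus: BusRd
[2] P0: load  L3 | P0:S(40), P1:S(40) | bus: BusRd
[3] P1: load  L3 | P0:S(40), P1:S(40) | bus: none
[4] P1: load  L0 | P0:I, P1:E(50) | bus: BusRd
[5] P1: load  L4 | P0:I, P1:E(0) | bus: BusRd
[6] P1: load  L2 | P0:I, P1:E(30) | bus: BusRd
[7] P0: load  L3 | P0:S(40), P1:S(40) | bus: none
[8] P1: store L3 := 13 | P0:I, P1:M(13) | bus: BusUpgr
[9] P0: load  L3 | P0:S(13), P1:S(13) | bus: BusRd,Flush
[10] P0: load  L3 | P0:S(13), P1:S(13) | bus: none
[11] P1: load  L2 | P0:I, P1:E(30) | bus: none
[12] P0: store L3 := 58 | P0:M(58), P1:I | bus: BusUpgr
[13] P1: store L3 := 56 | P0:I, P1:M(56) | bus: BusRdX,Flush
[14] P1: store L2 := 61 | P0:I, P1:M(61) | bus: none
[15] P1: load  L4 | P0:I, P1:E(0) | bus: none
[16] P1: store L0 := 19 | P0:I, P1:M(19) | bus: none
[17] P1: load  L0 | P0:I, P1:M(19) | bus: none
[18] P1: store L3 := 6 | P0:I, P1:M(6) | bus: none
[19] P0: store L0 := 23 | P0:M(23), P1:I | bus: BusRdX,Flush
[20] P0: load  L2 | P0:S(61), P1:S(61) | bus: BusRd,Flush
[21] P0: load  L4 | P0:S(0), P1:S(0) | bus: BusRd
[22] P0: store L4 := 73 | P0:M(73), P1:I | bus: BusUpgr
[23] P1: load  L4 | P0:S(73), P1:S(73) | bus: BusRd,Flush
[24] P0: store L4 := 57 | P0:M(57), P1:I | bus: BusUpgr

memory[L0] = 19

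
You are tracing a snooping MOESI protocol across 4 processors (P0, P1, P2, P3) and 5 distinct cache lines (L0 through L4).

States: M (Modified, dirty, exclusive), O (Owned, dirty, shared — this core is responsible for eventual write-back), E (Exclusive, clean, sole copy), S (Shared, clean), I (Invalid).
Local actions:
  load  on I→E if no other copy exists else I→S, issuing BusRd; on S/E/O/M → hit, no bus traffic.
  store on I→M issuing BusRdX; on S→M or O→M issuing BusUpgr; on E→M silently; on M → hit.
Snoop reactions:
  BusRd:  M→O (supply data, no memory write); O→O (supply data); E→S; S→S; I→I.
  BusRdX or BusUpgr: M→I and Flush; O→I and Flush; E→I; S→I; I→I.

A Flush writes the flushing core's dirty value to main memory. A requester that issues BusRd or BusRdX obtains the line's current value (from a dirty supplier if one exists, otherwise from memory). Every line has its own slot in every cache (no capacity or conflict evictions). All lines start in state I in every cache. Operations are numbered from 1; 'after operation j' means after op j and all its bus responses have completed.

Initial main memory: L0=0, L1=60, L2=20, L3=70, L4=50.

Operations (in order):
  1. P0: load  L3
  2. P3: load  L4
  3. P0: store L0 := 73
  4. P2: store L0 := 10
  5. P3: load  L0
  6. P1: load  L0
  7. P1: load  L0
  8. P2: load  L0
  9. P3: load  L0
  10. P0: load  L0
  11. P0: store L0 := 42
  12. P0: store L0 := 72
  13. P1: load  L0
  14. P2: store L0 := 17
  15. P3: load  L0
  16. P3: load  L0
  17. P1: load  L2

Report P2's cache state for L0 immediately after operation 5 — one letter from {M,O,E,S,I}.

state = O

[1] P0: load  L3 | P0:E(70), P1:I, P2:I, P3:I | bus: BusRd
[2] P3: load  L4 | P0:I, P1:I, P2:I, P3:E(50) | bus: BusRd
[3] P0: store L0 := 73 | P0:M(73), P1:I, P2:I, P3:I | bus: BusRdX
[4] P2: store L0 := 10 | P0:I, P1:I, P2:M(10), P3:I | bus: BusRdX,Flush
[5] P3: load  L0 | P0:I, P1:I, P2:O(10), P3:S(10) | bus: BusRd
[6] P1: load  L0 | P0:I, P1:S(10), P2:O(10), P3:S(10) | bus: BusRd
[7] P1: load  L0 | P0:I, P1:S(10), P2:O(10), P3:S(10) | bus: none
[8] P2: load  L0 | P0:I, P1:S(10), P2:O(10), P3:S(10) | bus: none
[9] P3: load  L0 | P0:I, P1:S(10), P2:O(10), P3:S(10) | bus: none
[10] P0: load  L0 | P0:S(10), P1:S(10), P2:O(10), P3:S(10) | bus: BusRd
[11] P0: store L0 := 42 | P0:M(42), P1:I, P2:I, P3:I | bus: BusUpgr,Flush
[12] P0: store L0 := 72 | P0:M(72), P1:I, P2:I, P3:I | bus: none
[13] P1: load  L0 | P0:O(72), P1:S(72), P2:I, P3:I | bus: BusRd
[14] P2: store L0 := 17 | P0:I, P1:I, P2:M(17), P3:I | bus: BusRdX,Flush
[15] P3: load  L0 | P0:I, P1:I, P2:O(17), P3:S(17) | bus: BusRd
[16] P3: load  L0 | P0:I, P1:I, P2:O(17), P3:S(17) | bus: none
[17] P1: load  L2 | P0:I, P1:E(20), P2:I, P3:I | bus: BusRd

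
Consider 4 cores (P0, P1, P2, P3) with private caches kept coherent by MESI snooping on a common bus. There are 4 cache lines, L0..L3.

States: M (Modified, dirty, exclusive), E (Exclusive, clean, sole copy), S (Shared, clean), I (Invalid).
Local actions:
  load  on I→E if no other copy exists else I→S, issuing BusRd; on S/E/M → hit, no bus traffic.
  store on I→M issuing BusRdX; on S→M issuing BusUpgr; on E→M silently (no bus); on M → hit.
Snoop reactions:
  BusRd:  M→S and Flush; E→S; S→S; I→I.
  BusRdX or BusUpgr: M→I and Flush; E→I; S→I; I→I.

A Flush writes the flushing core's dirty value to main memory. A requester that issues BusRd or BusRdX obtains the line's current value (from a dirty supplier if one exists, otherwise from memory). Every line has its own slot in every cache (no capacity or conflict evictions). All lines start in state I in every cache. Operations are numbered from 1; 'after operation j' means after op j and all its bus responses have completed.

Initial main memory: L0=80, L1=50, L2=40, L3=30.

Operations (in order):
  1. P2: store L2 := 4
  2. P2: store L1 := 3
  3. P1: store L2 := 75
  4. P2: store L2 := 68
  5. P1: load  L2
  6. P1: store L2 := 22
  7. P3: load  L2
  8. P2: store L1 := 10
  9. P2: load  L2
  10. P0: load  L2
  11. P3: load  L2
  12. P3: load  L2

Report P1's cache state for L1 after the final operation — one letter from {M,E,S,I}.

state = I

  op1 P2: store L2 := 4 → I/I/M/I on L2; bus BusRdX; mem=40
  op2 P2: store L1 := 3 → I/I/M/I on L1; bus BusRdX; mem=50
  op3 P1: store L2 := 75 → I/M/I/I on L2; bus BusRdX Flush; mem=4
  op4 P2: store L2 := 68 → I/I/M/I on L2; bus BusRdX Flush; mem=75
  op5 P1: load  L2 → I/S/S/I on L2; bus BusRd Flush; mem=68
  op6 P1: store L2 := 22 → I/M/I/I on L2; bus BusUpgr; mem=68
  op7 P3: load  L2 → I/S/I/S on L2; bus BusRd Flush; mem=22
  op8 P2: store L1 := 10 → I/I/M/I on L1; bus (none); mem=50
  op9 P2: load  L2 → I/S/S/S on L2; bus BusRd; mem=22
  op10 P0: load  L2 → S/S/S/S on L2; bus BusRd; mem=22
  op11 P3: load  L2 → S/S/S/S on L2; bus (none); mem=22
  op12 P3: load  L2 → S/S/S/S on L2; bus (none); mem=22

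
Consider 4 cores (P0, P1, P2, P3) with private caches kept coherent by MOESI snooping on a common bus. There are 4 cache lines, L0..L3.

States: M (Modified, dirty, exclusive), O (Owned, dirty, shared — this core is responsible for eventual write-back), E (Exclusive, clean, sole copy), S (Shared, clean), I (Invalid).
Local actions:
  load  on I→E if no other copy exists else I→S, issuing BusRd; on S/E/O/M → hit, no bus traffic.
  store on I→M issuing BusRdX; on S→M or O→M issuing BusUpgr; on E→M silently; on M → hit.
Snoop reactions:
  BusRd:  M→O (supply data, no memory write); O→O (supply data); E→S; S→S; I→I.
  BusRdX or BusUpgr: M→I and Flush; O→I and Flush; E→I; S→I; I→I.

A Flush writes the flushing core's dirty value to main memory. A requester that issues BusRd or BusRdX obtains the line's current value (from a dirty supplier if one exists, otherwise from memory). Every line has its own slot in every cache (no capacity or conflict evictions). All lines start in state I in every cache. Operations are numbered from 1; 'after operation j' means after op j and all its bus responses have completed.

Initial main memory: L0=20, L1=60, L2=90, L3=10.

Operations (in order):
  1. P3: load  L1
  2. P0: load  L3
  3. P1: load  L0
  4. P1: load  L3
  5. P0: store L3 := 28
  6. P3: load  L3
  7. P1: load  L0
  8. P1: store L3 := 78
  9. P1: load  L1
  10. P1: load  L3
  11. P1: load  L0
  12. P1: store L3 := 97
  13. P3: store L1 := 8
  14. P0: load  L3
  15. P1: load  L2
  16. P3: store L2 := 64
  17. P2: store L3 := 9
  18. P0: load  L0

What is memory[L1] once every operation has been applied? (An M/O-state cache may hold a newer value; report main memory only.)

memory[L1] = 60

1. P3: load  L1  bus=[BusRd]  L1: P0=I P1=I P2=I P3=E  mem[L1]=60
2. P0: load  L3  bus=[BusRd]  L3: P0=E P1=I P2=I P3=I  mem[L3]=10
3. P1: load  L0  bus=[BusRd]  L0: P0=I P1=E P2=I P3=I  mem[L0]=20
4. P1: load  L3  bus=[BusRd]  L3: P0=S P1=S P2=I P3=I  mem[L3]=10
5. P0: store L3 := 28  bus=[BusUpgr]  L3: P0=M P1=I P2=I P3=I  mem[L3]=10
6. P3: load  L3  bus=[BusRd]  L3: P0=O P1=I P2=I P3=S  mem[L3]=10
7. P1: load  L0  bus=[-]  L0: P0=I P1=E P2=I P3=I  mem[L0]=20
8. P1: store L3 := 78  bus=[BusRdX,Flush]  L3: P0=I P1=M P2=I P3=I  mem[L3]=28
9. P1: load  L1  bus=[BusRd]  L1: P0=I P1=S P2=I P3=S  mem[L1]=60
10. P1: load  L3  bus=[-]  L3: P0=I P1=M P2=I P3=I  mem[L3]=28
11. P1: load  L0  bus=[-]  L0: P0=I P1=E P2=I P3=I  mem[L0]=20
12. P1: store L3 := 97  bus=[-]  L3: P0=I P1=M P2=I P3=I  mem[L3]=28
13. P3: store L1 := 8  bus=[BusUpgr]  L1: P0=I P1=I P2=I P3=M  mem[L1]=60
14. P0: load  L3  bus=[BusRd]  L3: P0=S P1=O P2=I P3=I  mem[L3]=28
15. P1: load  L2  bus=[BusRd]  L2: P0=I P1=E P2=I P3=I  mem[L2]=90
16. P3: store L2 := 64  bus=[BusRdX]  L2: P0=I P1=I P2=I P3=M  mem[L2]=90
17. P2: store L3 := 9  bus=[BusRdX,Flush]  L3: P0=I P1=I P2=M P3=I  mem[L3]=97
18. P0: load  L0  bus=[BusRd]  L0: P0=S P1=S P2=I P3=I  mem[L0]=20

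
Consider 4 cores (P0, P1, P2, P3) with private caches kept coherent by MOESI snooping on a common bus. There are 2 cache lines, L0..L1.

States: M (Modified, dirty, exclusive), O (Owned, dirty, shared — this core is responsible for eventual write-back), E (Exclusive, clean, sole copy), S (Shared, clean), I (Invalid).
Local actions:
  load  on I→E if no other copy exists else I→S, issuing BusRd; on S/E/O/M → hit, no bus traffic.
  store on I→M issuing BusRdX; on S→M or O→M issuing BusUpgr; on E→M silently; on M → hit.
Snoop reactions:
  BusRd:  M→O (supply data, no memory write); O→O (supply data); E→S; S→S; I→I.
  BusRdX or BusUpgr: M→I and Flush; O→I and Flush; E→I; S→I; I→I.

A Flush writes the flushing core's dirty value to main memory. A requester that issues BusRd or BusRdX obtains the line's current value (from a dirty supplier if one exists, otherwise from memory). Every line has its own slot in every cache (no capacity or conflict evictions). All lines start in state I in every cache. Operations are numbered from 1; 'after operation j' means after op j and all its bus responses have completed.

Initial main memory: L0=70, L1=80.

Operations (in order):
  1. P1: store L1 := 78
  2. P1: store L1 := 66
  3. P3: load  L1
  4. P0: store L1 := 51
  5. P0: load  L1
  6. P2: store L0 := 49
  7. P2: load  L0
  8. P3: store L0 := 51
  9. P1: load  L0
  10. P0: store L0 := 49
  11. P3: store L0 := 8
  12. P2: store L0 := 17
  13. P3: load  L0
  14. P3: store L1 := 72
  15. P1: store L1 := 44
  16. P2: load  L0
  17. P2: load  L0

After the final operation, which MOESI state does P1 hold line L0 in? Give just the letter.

1. P1: store L1 := 78  bus=[BusRdX]  L1: P0=I P1=M P2=I P3=I  mem[L1]=80
2. P1: store L1 := 66  bus=[-]  L1: P0=I P1=M P2=I P3=I  mem[L1]=80
3. P3: load  L1  bus=[BusRd]  L1: P0=I P1=O P2=I P3=S  mem[L1]=80
4. P0: store L1 := 51  bus=[BusRdX,Flush]  L1: P0=M P1=I P2=I P3=I  mem[L1]=66
5. P0: load  L1  bus=[-]  L1: P0=M P1=I P2=I P3=I  mem[L1]=66
6. P2: store L0 := 49  bus=[BusRdX]  L0: P0=I P1=I P2=M P3=I  mem[L0]=70
7. P2: load  L0  bus=[-]  L0: P0=I P1=I P2=M P3=I  mem[L0]=70
8. P3: store L0 := 51  bus=[BusRdX,Flush]  L0: P0=I P1=I P2=I P3=M  mem[L0]=49
9. P1: load  L0  bus=[BusRd]  L0: P0=I P1=S P2=I P3=O  mem[L0]=49
10. P0: store L0 := 49  bus=[BusRdX,Flush]  L0: P0=M P1=I P2=I P3=I  mem[L0]=51
11. P3: store L0 := 8  bus=[BusRdX,Flush]  L0: P0=I P1=I P2=I P3=M  mem[L0]=49
12. P2: store L0 := 17  bus=[BusRdX,Flush]  L0: P0=I P1=I P2=M P3=I  mem[L0]=8
13. P3: load  L0  bus=[BusRd]  L0: P0=I P1=I P2=O P3=S  mem[L0]=8
14. P3: store L1 := 72  bus=[BusRdX,Flush]  L1: P0=I P1=I P2=I P3=M  mem[L1]=51
15. P1: store L1 := 44  bus=[BusRdX,Flush]  L1: P0=I P1=M P2=I P3=I  mem[L1]=72
16. P2: load  L0  bus=[-]  L0: P0=I P1=I P2=O P3=S  mem[L0]=8
17. P2: load  L0  bus=[-]  L0: P0=I P1=I P2=O P3=S  mem[L0]=8

state = I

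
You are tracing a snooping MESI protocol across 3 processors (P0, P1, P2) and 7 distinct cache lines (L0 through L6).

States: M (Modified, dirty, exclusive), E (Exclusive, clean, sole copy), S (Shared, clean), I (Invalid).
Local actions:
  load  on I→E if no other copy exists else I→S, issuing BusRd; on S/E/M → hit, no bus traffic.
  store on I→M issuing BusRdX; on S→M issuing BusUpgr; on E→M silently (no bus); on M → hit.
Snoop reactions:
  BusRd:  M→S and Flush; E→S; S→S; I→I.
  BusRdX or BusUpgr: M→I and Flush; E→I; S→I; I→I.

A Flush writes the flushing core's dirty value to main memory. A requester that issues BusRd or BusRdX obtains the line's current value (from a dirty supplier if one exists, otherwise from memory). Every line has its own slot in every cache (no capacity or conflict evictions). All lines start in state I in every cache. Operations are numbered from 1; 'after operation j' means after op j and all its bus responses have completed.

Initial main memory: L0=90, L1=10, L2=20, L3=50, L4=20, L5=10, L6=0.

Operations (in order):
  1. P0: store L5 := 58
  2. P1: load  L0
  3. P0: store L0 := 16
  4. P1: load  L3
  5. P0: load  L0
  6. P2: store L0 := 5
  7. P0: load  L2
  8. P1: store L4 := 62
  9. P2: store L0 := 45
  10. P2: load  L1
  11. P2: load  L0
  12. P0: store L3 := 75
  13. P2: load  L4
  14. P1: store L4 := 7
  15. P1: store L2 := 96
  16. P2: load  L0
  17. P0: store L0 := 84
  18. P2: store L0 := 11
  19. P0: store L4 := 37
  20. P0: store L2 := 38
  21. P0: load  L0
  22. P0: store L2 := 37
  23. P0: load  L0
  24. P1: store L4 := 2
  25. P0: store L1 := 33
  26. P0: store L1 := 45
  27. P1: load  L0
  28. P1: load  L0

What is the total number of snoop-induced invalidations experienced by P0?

1. P0: store L5 := 58  bus=[BusRdX]  L5: P0=M P1=I P2=I  mem[L5]=10
2. P1: load  L0  bus=[BusRd]  L0: P0=I P1=E P2=I  mem[L0]=90
3. P0: store L0 := 16  bus=[BusRdX]  L0: P0=M P1=I P2=I  mem[L0]=90
4. P1: load  L3  bus=[BusRd]  L3: P0=I P1=E P2=I  mem[L3]=50
5. P0: load  L0  bus=[-]  L0: P0=M P1=I P2=I  mem[L0]=90
6. P2: store L0 := 5  bus=[BusRdX,Flush]  L0: P0=I P1=I P2=M  mem[L0]=16
7. P0: load  L2  bus=[BusRd]  L2: P0=E P1=I P2=I  mem[L2]=20
8. P1: store L4 := 62  bus=[BusRdX]  L4: P0=I P1=M P2=I  mem[L4]=20
9. P2: store L0 := 45  bus=[-]  L0: P0=I P1=I P2=M  mem[L0]=16
10. P2: load  L1  bus=[BusRd]  L1: P0=I P1=I P2=E  mem[L1]=10
11. P2: load  L0  bus=[-]  L0: P0=I P1=I P2=M  mem[L0]=16
12. P0: store L3 := 75  bus=[BusRdX]  L3: P0=M P1=I P2=I  mem[L3]=50
13. P2: load  L4  bus=[BusRd,Flush]  L4: P0=I P1=S P2=S  mem[L4]=62
14. P1: store L4 := 7  bus=[BusUpgr]  L4: P0=I P1=M P2=I  mem[L4]=62
15. P1: store L2 := 96  bus=[BusRdX]  L2: P0=I P1=M P2=I  mem[L2]=20
16. P2: load  L0  bus=[-]  L0: P0=I P1=I P2=M  mem[L0]=16
17. P0: store L0 := 84  bus=[BusRdX,Flush]  L0: P0=M P1=I P2=I  mem[L0]=45
18. P2: store L0 := 11  bus=[BusRdX,Flush]  L0: P0=I P1=I P2=M  mem[L0]=84
19. P0: store L4 := 37  bus=[BusRdX,Flush]  L4: P0=M P1=I P2=I  mem[L4]=7
20. P0: store L2 := 38  bus=[BusRdX,Flush]  L2: P0=M P1=I P2=I  mem[L2]=96
21. P0: load  L0  bus=[BusRd,Flush]  L0: P0=S P1=I P2=S  mem[L0]=11
22. P0: store L2 := 37  bus=[-]  L2: P0=M P1=I P2=I  mem[L2]=96
23. P0: load  L0  bus=[-]  L0: P0=S P1=I P2=S  mem[L0]=11
24. P1: store L4 := 2  bus=[BusRdX,Flush]  L4: P0=I P1=M P2=I  mem[L4]=37
25. P0: store L1 := 33  bus=[BusRdX]  L1: P0=M P1=I P2=I  mem[L1]=10
26. P0: store L1 := 45  bus=[-]  L1: P0=M P1=I P2=I  mem[L1]=10
27. P1: load  L0  bus=[BusRd]  L0: P0=S P1=S P2=S  mem[L0]=11
28. P1: load  L0  bus=[-]  L0: P0=S P1=S P2=S  mem[L0]=11

invalidations = 4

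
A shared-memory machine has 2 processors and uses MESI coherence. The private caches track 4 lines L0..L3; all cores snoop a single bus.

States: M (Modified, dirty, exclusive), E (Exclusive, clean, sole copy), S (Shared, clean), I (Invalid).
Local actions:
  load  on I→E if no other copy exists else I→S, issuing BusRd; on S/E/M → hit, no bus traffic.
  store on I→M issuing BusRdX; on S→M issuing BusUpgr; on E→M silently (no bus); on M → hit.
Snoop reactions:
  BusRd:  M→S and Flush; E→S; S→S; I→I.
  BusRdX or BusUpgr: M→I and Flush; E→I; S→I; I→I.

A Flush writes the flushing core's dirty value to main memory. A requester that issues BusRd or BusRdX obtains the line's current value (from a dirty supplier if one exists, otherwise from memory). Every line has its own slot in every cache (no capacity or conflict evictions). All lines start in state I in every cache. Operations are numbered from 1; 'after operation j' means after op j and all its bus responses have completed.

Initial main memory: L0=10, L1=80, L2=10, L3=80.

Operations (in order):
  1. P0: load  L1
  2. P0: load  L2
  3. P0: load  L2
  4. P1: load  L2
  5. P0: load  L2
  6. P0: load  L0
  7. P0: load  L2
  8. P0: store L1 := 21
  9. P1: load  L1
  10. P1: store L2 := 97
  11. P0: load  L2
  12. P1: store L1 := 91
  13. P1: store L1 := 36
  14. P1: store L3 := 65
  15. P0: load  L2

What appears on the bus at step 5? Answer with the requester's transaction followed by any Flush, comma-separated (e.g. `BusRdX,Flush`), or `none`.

step 1: P0: load  L1  ⟶  EI  (L1)  txn=BusRd  M[L1]=80
step 2: P0: load  L2  ⟶  EI  (L2)  txn=BusRd  M[L2]=10
step 3: P0: load  L2  ⟶  EI  (L2)  txn=∅  M[L2]=10
step 4: P1: load  L2  ⟶  SS  (L2)  txn=BusRd  M[L2]=10
step 5: P0: load  L2  ⟶  SS  (L2)  txn=∅  M[L2]=10
step 6: P0: load  L0  ⟶  EI  (L0)  txn=BusRd  M[L0]=10
step 7: P0: load  L2  ⟶  SS  (L2)  txn=∅  M[L2]=10
step 8: P0: store L1 := 21  ⟶  MI  (L1)  txn=∅  M[L1]=80
step 9: P1: load  L1  ⟶  SS  (L1)  txn=BusRd+Flush  M[L1]=21
step 10: P1: store L2 := 97  ⟶  IM  (L2)  txn=BusUpgr  M[L2]=10
step 11: P0: load  L2  ⟶  SS  (L2)  txn=BusRd+Flush  M[L2]=97
step 12: P1: store L1 := 91  ⟶  IM  (L1)  txn=BusUpgr  M[L1]=21
step 13: P1: store L1 := 36  ⟶  IM  (L1)  txn=∅  M[L1]=21
step 14: P1: store L3 := 65  ⟶  IM  (L3)  txn=BusRdX  M[L3]=80
step 15: P0: load  L2  ⟶  SS  (L2)  txn=∅  M[L2]=97

bus = none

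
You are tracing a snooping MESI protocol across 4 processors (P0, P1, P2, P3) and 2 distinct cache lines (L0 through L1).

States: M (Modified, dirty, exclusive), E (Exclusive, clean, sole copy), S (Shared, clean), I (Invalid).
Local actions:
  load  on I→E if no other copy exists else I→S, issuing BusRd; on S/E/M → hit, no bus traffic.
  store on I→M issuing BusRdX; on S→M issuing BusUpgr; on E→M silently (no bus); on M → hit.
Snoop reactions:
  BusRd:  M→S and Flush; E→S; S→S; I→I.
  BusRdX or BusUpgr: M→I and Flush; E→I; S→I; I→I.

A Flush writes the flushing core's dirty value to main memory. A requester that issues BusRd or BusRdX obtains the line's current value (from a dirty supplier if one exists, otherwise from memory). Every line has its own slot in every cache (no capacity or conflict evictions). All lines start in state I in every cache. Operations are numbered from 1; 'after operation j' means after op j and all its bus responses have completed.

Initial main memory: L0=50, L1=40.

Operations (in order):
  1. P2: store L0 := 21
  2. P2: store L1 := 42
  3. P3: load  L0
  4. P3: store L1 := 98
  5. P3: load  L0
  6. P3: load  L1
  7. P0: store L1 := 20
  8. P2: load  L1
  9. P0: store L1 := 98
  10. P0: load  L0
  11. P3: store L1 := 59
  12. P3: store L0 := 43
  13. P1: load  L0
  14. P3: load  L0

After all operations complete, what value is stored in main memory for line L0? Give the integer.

memory[L0] = 43

  op1 P2: store L0 := 21 → I/I/M/I on L0; bus BusRdX; mem=50
  op2 P2: store L1 := 42 → I/I/M/I on L1; bus BusRdX; mem=40
  op3 P3: load  L0 → I/I/S/S on L0; bus BusRd Flush; mem=21
  op4 P3: store L1 := 98 → I/I/I/M on L1; bus BusRdX Flush; mem=42
  op5 P3: load  L0 → I/I/S/S on L0; bus (none); mem=21
  op6 P3: load  L1 → I/I/I/M on L1; bus (none); mem=42
  op7 P0: store L1 := 20 → M/I/I/I on L1; bus BusRdX Flush; mem=98
  op8 P2: load  L1 → S/I/S/I on L1; bus BusRd Flush; mem=20
  op9 P0: store L1 := 98 → M/I/I/I on L1; bus BusUpgr; mem=20
  op10 P0: load  L0 → S/I/S/S on L0; bus BusRd; mem=21
  op11 P3: store L1 := 59 → I/I/I/M on L1; bus BusRdX Flush; mem=98
  op12 P3: store L0 := 43 → I/I/I/M on L0; bus BusUpgr; mem=21
  op13 P1: load  L0 → I/S/I/S on L0; bus BusRd Flush; mem=43
  op14 P3: load  L0 → I/S/I/S on L0; bus (none); mem=43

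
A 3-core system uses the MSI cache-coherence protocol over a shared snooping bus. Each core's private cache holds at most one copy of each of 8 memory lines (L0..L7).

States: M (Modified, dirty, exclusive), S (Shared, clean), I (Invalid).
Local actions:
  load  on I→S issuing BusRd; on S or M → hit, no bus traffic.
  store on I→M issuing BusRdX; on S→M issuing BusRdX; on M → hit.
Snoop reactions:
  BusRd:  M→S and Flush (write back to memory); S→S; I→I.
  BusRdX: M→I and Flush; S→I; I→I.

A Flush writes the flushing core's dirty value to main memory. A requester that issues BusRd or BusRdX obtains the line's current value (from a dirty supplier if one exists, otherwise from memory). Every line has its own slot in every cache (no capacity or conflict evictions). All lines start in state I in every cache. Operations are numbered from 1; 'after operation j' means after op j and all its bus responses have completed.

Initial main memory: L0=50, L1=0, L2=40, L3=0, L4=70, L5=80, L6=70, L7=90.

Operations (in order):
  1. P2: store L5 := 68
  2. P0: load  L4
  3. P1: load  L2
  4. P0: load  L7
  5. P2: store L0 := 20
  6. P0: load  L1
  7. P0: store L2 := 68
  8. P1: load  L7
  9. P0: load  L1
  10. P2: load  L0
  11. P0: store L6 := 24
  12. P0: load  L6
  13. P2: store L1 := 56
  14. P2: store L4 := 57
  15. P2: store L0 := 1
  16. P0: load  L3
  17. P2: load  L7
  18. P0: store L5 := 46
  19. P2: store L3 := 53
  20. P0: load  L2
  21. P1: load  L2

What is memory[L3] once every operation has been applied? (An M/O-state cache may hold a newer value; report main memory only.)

  op1 P2: store L5 := 68 → I/I/M on L5; bus BusRdX; mem=80
  op2 P0: load  L4 → S/I/I on L4; bus BusRd; mem=70
  op3 P1: load  L2 → I/S/I on L2; bus BusRd; mem=40
  op4 P0: load  L7 → S/I/I on L7; bus BusRd; mem=90
  op5 P2: store L0 := 20 → I/I/M on L0; bus BusRdX; mem=50
  op6 P0: load  L1 → S/I/I on L1; bus BusRd; mem=0
  op7 P0: store L2 := 68 → M/I/I on L2; bus BusRdX; mem=40
  op8 P1: load  L7 → S/S/I on L7; bus BusRd; mem=90
  op9 P0: load  L1 → S/I/I on L1; bus (none); mem=0
  op10 P2: load  L0 → I/I/M on L0; bus (none); mem=50
  op11 P0: store L6 := 24 → M/I/I on L6; bus BusRdX; mem=70
  op12 P0: load  L6 → M/I/I on L6; bus (none); mem=70
  op13 P2: store L1 := 56 → I/I/M on L1; bus BusRdX; mem=0
  op14 P2: store L4 := 57 → I/I/M on L4; bus BusRdX; mem=70
  op15 P2: store L0 := 1 → I/I/M on L0; bus (none); mem=50
  op16 P0: load  L3 → S/I/I on L3; bus BusRd; mem=0
  op17 P2: load  L7 → S/S/S on L7; bus BusRd; mem=90
  op18 P0: store L5 := 46 → M/I/I on L5; bus BusRdX Flush; mem=68
  op19 P2: store L3 := 53 → I/I/M on L3; bus BusRdX; mem=0
  op20 P0: load  L2 → M/I/I on L2; bus (none); mem=40
  op21 P1: load  L2 → S/S/I on L2; bus BusRd Flush; mem=68

memory[L3] = 0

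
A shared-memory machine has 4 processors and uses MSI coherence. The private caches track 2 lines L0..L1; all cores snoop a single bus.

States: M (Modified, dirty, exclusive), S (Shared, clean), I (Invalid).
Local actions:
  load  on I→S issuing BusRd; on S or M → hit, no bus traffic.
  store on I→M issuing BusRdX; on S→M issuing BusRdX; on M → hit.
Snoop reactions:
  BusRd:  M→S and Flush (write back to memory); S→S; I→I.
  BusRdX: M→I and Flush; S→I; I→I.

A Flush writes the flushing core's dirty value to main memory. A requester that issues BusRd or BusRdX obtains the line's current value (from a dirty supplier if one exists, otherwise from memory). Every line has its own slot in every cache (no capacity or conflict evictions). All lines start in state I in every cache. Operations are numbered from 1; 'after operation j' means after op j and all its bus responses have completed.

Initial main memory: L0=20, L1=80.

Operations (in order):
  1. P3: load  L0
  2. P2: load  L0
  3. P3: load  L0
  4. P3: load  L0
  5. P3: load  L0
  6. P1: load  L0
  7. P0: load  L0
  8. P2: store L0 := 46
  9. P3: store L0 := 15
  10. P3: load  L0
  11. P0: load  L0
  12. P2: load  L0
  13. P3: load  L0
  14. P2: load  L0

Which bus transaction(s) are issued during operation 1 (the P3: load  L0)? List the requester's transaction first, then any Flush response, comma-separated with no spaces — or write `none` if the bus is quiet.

bus = BusRd

  op1 P3: load  L0 → I/I/I/S on L0; bus BusRd; mem=20
  op2 P2: load  L0 → I/I/S/S on L0; bus BusRd; mem=20
  op3 P3: load  L0 → I/I/S/S on L0; bus (none); mem=20
  op4 P3: load  L0 → I/I/S/S on L0; bus (none); mem=20
  op5 P3: load  L0 → I/I/S/S on L0; bus (none); mem=20
  op6 P1: load  L0 → I/S/S/S on L0; bus BusRd; mem=20
  op7 P0: load  L0 → S/S/S/S on L0; bus BusRd; mem=20
  op8 P2: store L0 := 46 → I/I/M/I on L0; bus BusRdX; mem=20
  op9 P3: store L0 := 15 → I/I/I/M on L0; bus BusRdX Flush; mem=46
  op10 P3: load  L0 → I/I/I/M on L0; bus (none); mem=46
  op11 P0: load  L0 → S/I/I/S on L0; bus BusRd Flush; mem=15
  op12 P2: load  L0 → S/I/S/S on L0; bus BusRd; mem=15
  op13 P3: load  L0 → S/I/S/S on L0; bus (none); mem=15
  op14 P2: load  L0 → S/I/S/S on L0; bus (none); mem=15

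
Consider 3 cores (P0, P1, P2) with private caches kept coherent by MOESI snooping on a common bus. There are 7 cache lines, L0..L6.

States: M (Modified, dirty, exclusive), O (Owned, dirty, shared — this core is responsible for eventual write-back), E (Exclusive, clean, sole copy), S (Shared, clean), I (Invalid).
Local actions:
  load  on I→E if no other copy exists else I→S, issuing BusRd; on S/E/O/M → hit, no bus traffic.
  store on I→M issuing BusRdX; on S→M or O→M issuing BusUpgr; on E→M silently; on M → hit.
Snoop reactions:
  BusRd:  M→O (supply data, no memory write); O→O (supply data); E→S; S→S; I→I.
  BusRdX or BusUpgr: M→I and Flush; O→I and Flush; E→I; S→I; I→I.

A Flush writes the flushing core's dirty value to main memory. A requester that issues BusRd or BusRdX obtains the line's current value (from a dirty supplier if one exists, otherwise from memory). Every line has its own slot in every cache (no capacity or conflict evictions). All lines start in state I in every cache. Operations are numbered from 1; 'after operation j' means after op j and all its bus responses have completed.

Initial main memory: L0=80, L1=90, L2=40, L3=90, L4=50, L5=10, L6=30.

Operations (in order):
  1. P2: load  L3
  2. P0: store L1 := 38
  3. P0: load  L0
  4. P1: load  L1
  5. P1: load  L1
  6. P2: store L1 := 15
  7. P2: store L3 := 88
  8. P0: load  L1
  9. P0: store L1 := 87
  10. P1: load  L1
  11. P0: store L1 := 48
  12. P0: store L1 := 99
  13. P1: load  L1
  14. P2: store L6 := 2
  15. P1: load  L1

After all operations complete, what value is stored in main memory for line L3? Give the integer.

[1] P2: load  L3 | P0:I, P1:I, P2:E(90) | bus: BusRd
[2] P0: store L1 := 38 | P0:M(38), P1:I, P2:I | bus: BusRdX
[3] P0: load  L0 | P0:E(80), P1:I, P2:I | bus: BusRd
[4] P1: load  L1 | P0:O(38), P1:S(38), P2:I | bus: BusRd
[5] P1: load  L1 | P0:O(38), P1:S(38), P2:I | bus: none
[6] P2: store L1 := 15 | P0:I, P1:I, P2:M(15) | bus: BusRdX,Flush
[7] P2: store L3 := 88 | P0:I, P1:I, P2:M(88) | bus: none
[8] P0: load  L1 | P0:S(15), P1:I, P2:O(15) | bus: BusRd
[9] P0: store L1 := 87 | P0:M(87), P1:I, P2:I | bus: BusUpgr,Flush
[10] P1: load  L1 | P0:O(87), P1:S(87), P2:I | bus: BusRd
[11] P0: store L1 := 48 | P0:M(48), P1:I, P2:I | bus: BusUpgr
[12] P0: store L1 := 99 | P0:M(99), P1:I, P2:I | bus: none
[13] P1: load  L1 | P0:O(99), P1:S(99), P2:I | bus: BusRd
[14] P2: store L6 := 2 | P0:I, P1:I, P2:M(2) | bus: BusRdX
[15] P1: load  L1 | P0:O(99), P1:S(99), P2:I | bus: none

memory[L3] = 90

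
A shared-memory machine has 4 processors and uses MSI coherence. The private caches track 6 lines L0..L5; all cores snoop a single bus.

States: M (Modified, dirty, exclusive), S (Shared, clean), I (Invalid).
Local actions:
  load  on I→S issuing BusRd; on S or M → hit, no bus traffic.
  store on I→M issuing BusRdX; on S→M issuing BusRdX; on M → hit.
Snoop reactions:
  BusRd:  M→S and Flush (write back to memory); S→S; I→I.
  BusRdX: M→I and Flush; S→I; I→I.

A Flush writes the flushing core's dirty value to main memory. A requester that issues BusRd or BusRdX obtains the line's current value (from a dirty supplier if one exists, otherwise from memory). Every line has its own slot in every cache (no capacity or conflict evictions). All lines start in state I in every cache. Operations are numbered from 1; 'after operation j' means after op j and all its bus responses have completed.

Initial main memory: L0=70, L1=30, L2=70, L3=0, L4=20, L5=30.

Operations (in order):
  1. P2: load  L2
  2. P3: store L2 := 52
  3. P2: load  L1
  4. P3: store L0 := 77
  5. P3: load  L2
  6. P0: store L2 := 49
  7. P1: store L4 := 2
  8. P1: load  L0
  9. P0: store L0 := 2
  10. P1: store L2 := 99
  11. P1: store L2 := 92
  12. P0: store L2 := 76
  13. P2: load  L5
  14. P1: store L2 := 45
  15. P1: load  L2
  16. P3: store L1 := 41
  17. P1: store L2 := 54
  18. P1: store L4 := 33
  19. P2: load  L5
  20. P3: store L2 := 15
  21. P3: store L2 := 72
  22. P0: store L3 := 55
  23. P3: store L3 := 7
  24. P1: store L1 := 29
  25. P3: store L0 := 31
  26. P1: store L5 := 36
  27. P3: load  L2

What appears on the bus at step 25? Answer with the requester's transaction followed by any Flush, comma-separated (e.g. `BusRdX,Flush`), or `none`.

bus = BusRdX,Flush

[1] P2: load  L2 | P0:I, P1:I, P2:S(70), P3:I | bus: BusRd
[2] P3: store L2 := 52 | P0:I, P1:I, P2:I, P3:M(52) | bus: BusRdX
[3] P2: load  L1 | P0:I, P1:I, P2:S(30), P3:I | bus: BusRd
[4] P3: store L0 := 77 | P0:I, P1:I, P2:I, P3:M(77) | bus: BusRdX
[5] P3: load  L2 | P0:I, P1:I, P2:I, P3:M(52) | bus: none
[6] P0: store L2 := 49 | P0:M(49), P1:I, P2:I, P3:I | bus: BusRdX,Flush
[7] P1: store L4 := 2 | P0:I, P1:M(2), P2:I, P3:I | bus: BusRdX
[8] P1: load  L0 | P0:I, P1:S(77), P2:I, P3:S(77) | bus: BusRd,Flush
[9] P0: store L0 := 2 | P0:M(2), P1:I, P2:I, P3:I | bus: BusRdX
[10] P1: store L2 := 99 | P0:I, P1:M(99), P2:I, P3:I | bus: BusRdX,Flush
[11] P1: store L2 := 92 | P0:I, P1:M(92), P2:I, P3:I | bus: none
[12] P0: store L2 := 76 | P0:M(76), P1:I, P2:I, P3:I | bus: BusRdX,Flush
[13] P2: load  L5 | P0:I, P1:I, P2:S(30), P3:I | bus: BusRd
[14] P1: store L2 := 45 | P0:I, P1:M(45), P2:I, P3:I | bus: BusRdX,Flush
[15] P1: load  L2 | P0:I, P1:M(45), P2:I, P3:I | bus: none
[16] P3: store L1 := 41 | P0:I, P1:I, P2:I, P3:M(41) | bus: BusRdX
[17] P1: store L2 := 54 | P0:I, P1:M(54), P2:I, P3:I | bus: none
[18] P1: store L4 := 33 | P0:I, P1:M(33), P2:I, P3:I | bus: none
[19] P2: load  L5 | P0:I, P1:I, P2:S(30), P3:I | bus: none
[20] P3: store L2 := 15 | P0:I, P1:I, P2:I, P3:M(15) | bus: BusRdX,Flush
[21] P3: store L2 := 72 | P0:I, P1:I, P2:I, P3:M(72) | bus: none
[22] P0: store L3 := 55 | P0:M(55), P1:I, P2:I, P3:I | bus: BusRdX
[23] P3: store L3 := 7 | P0:I, P1:I, P2:I, P3:M(7) | bus: BusRdX,Flush
[24] P1: store L1 := 29 | P0:I, P1:M(29), P2:I, P3:I | bus: BusRdX,Flush
[25] P3: store L0 := 31 | P0:I, P1:I, P2:I, P3:M(31) | bus: BusRdX,Flush
[26] P1: store L5 := 36 | P0:I, P1:M(36), P2:I, P3:I | bus: BusRdX
[27] P3: load  L2 | P0:I, P1:I, P2:I, P3:M(72) | bus: none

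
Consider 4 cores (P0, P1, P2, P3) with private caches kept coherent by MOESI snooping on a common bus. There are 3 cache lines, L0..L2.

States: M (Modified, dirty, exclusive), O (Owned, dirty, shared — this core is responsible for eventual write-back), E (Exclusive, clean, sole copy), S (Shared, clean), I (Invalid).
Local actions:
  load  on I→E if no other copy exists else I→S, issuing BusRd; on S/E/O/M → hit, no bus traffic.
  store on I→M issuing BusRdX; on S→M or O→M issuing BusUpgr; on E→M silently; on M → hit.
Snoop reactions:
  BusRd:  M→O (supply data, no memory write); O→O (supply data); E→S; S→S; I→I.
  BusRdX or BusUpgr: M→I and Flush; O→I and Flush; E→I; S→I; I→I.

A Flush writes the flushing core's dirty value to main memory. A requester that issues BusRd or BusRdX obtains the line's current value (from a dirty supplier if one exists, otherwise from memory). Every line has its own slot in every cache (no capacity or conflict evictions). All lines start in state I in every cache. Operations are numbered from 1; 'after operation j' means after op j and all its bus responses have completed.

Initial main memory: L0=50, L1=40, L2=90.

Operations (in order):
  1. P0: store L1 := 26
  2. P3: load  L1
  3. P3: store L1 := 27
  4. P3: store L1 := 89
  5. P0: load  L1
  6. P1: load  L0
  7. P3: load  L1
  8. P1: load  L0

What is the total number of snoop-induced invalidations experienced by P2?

step 1: P0: store L1 := 26  ⟶  MIII  (L1)  txn=BusRdX  M[L1]=40
step 2: P3: load  L1  ⟶  OIIS  (L1)  txn=BusRd  M[L1]=40
step 3: P3: store L1 := 27  ⟶  IIIM  (L1)  txn=BusUpgr+Flush  M[L1]=26
step 4: P3: store L1 := 89  ⟶  IIIM  (L1)  txn=∅  M[L1]=26
step 5: P0: load  L1  ⟶  SIIO  (L1)  txn=BusRd  M[L1]=26
step 6: P1: load  L0  ⟶  IEII  (L0)  txn=BusRd  M[L0]=50
step 7: P3: load  L1  ⟶  SIIO  (L1)  txn=∅  M[L1]=26
step 8: P1: load  L0  ⟶  IEII  (L0)  txn=∅  M[L0]=50

invalidations = 0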